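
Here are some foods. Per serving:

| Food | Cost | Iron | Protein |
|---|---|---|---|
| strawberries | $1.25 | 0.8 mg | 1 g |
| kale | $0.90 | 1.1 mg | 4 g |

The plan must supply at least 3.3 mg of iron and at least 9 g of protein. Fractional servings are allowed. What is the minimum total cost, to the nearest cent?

$2.70

At the optimum either one food covers both requirements or two foods hit both targets exactly; no other combination can be cheaper.
strawberries only: max(3.3/0.8, 9/1) = 9 servings → $11.25.
kale only: max(3.3/1.1, 9/4) = 3 servings → $2.70.
strawberries + kale with both tight: 1.571 servings and 1.857 servings → $3.64.
So the least-cost plan costs $2.70.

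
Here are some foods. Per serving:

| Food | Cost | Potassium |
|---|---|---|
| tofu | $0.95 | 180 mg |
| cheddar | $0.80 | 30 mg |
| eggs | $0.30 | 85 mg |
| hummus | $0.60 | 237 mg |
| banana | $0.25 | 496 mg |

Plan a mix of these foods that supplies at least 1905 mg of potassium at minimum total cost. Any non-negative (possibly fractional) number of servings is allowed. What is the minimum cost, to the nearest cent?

$0.96

Cost per mg of potassium: banana $0.0005, hummus $0.0025, eggs $0.0035, tofu $0.0053, cheddar $0.0267.
With no serving limits, use only banana: 1905 mg / 496 mg = 3.841 servings × $0.25 = $0.96.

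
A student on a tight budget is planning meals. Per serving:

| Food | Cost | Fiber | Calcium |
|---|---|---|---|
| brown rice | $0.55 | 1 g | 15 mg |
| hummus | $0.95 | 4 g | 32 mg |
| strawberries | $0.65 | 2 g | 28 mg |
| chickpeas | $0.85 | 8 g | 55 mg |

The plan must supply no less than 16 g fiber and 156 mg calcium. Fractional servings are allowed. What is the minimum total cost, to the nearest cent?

$2.41

Minimising a linear cost over {fiber ≥ 16, calcium ≥ 156, servings ≥ 0} — the optimum is at a vertex, using one or two foods.
brown rice only: max(16/1, 156/15) = 16 servings → $8.80.
hummus only: max(16/4, 156/32) = 4.875 servings → $4.63.
strawberries only: max(16/2, 156/28) = 8 servings → $5.20.
chickpeas only: max(16/8, 156/55) = 2.836 servings → $2.41.
brown rice + hummus with both tight: 4 servings and 3 servings → $5.05.
brown rice + strawberries: intersection lies outside the first quadrant.
brown rice + chickpeas with both tight: 5.662 servings and 1.292 servings → $4.21.
hummus + strawberries with both tight: 2.833 servings and 2.333 servings → $4.21.
hummus + chickpeas: the both-tight solution has a negative serving — not a feasible corner.
strawberries + chickpeas with both tight: 3.228 servings and 1.193 servings → $3.11.
The minimum over all feasible corners is $2.41.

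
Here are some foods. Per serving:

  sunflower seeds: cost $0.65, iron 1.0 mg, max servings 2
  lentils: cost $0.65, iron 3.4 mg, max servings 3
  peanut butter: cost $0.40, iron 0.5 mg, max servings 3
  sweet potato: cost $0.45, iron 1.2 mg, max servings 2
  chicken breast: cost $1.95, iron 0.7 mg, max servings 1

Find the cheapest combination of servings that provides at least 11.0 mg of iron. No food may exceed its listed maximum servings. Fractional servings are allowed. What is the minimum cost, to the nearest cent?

Cost per mg of iron: lentils $0.1912, sweet potato $0.3750, sunflower seeds $0.6500, peanut butter $0.8000, chicken breast $2.7857.
Take 3 servings of lentils: +10.2 mg iron for $1.95 (total $1.95, still need 0.8 mg).
Take 0.6667 servings of sweet potato: +0.8 mg iron for $0.30 (total $2.25, still need 0.0 mg).
Filling from the cheapest source first is optimal under one linear minimum: $2.25.

$2.25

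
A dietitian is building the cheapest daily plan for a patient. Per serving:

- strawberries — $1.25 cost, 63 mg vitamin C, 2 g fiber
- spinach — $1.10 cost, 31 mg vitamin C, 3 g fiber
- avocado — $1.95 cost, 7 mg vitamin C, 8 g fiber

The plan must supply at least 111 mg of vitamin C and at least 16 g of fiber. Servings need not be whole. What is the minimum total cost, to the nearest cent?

An LP optimum is at a vertex; with two nutrient constraints at most two foods are used. Check each candidate.
strawberries only: max(111/63, 16/2) = 8 servings → $10.00.
spinach only: max(111/31, 16/3) = 5.333 servings → $5.87.
avocado only: max(111/7, 16/8) = 15.86 servings → $30.92.
strawberries + spinach: the both-tight solution has a negative serving — not a feasible corner.
strawberries + avocado with both tight: 1.584 servings and 1.604 servings → $5.11.
spinach + avocado with both tight: 3.419 servings and 0.7181 servings → $5.16.
So the least-cost plan costs $5.11.

$5.11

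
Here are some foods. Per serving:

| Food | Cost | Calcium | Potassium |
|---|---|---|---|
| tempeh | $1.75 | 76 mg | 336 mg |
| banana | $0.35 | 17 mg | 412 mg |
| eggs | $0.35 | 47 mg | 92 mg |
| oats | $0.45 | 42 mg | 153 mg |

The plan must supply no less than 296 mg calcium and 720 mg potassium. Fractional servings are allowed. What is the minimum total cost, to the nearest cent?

Check every corner: each single food scaled to meet both minima, and each pair solved so both constraints bind.
tempeh only: max(296/76, 720/336) = 3.895 servings → $6.82.
banana only: max(296/17, 720/412) = 17.41 servings → $6.09.
eggs only: max(296/47, 720/92) = 7.826 servings → $2.74.
oats only: max(296/42, 720/153) = 7.048 servings → $3.17.
tempeh + banana: the both-tight solution has a negative serving — not a feasible corner.
tempeh + eggs with both tight: 0.7509 servings and 5.084 servings → $3.09.
tempeh + oats with both targets exact would need a negative amount; discard.
banana + eggs with both tight: 0.3712 servings and 6.164 servings → $2.29.
banana + oats: intersection lies outside the first quadrant.
eggs + oats with both tight: 4.523 servings and 1.986 servings → $2.48.
So the least-cost plan costs $2.29.

$2.29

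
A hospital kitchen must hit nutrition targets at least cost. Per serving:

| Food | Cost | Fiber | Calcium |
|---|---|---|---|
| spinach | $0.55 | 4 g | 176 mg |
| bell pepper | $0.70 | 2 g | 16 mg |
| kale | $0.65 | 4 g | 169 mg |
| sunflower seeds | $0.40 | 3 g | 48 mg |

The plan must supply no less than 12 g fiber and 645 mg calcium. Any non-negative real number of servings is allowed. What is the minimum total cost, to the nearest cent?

Check every corner: each single food scaled to meet both minima, and each pair solved so both constraints bind.
spinach only: max(12/4, 645/176) = 3.665 servings → $2.02.
bell pepper only: max(12/2, 645/16) = 40.31 servings → $28.22.
kale only: max(12/4, 645/169) = 3.817 servings → $2.48.
sunflower seeds only: max(12/3, 645/48) = 13.44 servings → $5.38.
spinach + bell pepper: intersection lies outside the first quadrant.
spinach + kale with both targets exact would need a negative amount; discard.
spinach + sunflower seeds: the both-tight solution has a negative serving — not a feasible corner.
bell pepper + kale: intersection lies outside the first quadrant.
bell pepper + sunflower seeds: the both-tight solution has a negative serving — not a feasible corner.
kale + sunflower seeds: the both-tight solution has a negative serving — not a feasible corner.
Cheapest feasible corner: $2.02.

$2.02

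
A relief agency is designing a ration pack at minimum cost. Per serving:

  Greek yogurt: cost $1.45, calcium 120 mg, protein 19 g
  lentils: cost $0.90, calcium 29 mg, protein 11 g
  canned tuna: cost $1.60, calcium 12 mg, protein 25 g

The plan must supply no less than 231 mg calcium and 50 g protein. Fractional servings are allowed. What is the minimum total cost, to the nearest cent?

$3.64

The cheapest plan sits at a corner of the feasible region — with two constraints it uses at most two foods.
Greek yogurt only: max(231/120, 50/19) = 2.632 servings → $3.82.
lentils only: max(231/29, 50/11) = 7.966 servings → $7.17.
canned tuna only: max(231/12, 50/25) = 19.25 servings → $30.80.
Greek yogurt + lentils with both tight: 1.419 servings and 2.095 servings → $3.94.
Greek yogurt + canned tuna with both tight: 1.867 servings and 0.5812 servings → $3.64.
lentils + canned tuna: the both-tight solution has a negative serving — not a feasible corner.
Cheapest feasible corner: $3.64.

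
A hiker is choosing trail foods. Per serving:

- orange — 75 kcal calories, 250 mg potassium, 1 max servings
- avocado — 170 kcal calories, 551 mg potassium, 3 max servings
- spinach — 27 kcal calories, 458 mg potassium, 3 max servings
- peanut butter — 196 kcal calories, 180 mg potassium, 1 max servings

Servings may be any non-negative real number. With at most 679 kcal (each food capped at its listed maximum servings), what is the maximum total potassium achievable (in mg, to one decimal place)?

3288.9 mg

Potassium per kcal: spinach 16.96, orange 3.333, avocado 3.241, peanut butter 0.9184.
Take 3 servings of spinach: uses 81 kcal, +1374.0 mg potassium (running total 1374.0 mg).
Take 1 serving of orange: uses 75 kcal, +250.0 mg potassium (running total 1624.0 mg).
Take 3 servings of avocado: uses 510 kcal, +1653.0 mg potassium (running total 3277.0 mg).
Take 0.06633 servings of peanut butter: uses 13 kcal, +11.9 mg potassium (running total 3288.9 mg).
Filling greedily by potassium-per-kcal is optimal for one linear limit, giving 3288.9 mg.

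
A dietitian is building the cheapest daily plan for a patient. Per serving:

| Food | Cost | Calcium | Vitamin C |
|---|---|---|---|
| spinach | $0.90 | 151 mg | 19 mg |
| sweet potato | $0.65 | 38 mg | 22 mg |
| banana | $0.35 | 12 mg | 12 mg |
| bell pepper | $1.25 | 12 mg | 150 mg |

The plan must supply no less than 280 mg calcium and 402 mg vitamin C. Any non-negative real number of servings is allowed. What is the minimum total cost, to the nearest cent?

$4.58

Minimising a linear cost over {calcium ≥ 280, vitamin C ≥ 402, servings ≥ 0} — the optimum is at a vertex, using one or two foods.
spinach only: max(280/151, 402/19) = 21.16 servings → $19.04.
sweet potato only: max(280/38, 402/22) = 18.27 servings → $11.88.
banana only: max(280/12, 402/12) = 33.5 servings → $11.72.
bell pepper only: max(280/12, 402/150) = 23.33 servings → $29.17.
spinach + sweet potato: intersection lies outside the first quadrant.
spinach + banana with both targets exact would need a negative amount; discard.
spinach + bell pepper with both tight: 1.658 servings and 2.47 servings → $4.58.
sweet potato + banana: the both-tight solution has a negative serving — not a feasible corner.
sweet potato + bell pepper with both tight: 6.839 servings and 1.677 servings → $6.54.
banana + bell pepper with both tight: 22.45 servings and 0.8841 servings → $8.96.
So the least-cost plan costs $4.58.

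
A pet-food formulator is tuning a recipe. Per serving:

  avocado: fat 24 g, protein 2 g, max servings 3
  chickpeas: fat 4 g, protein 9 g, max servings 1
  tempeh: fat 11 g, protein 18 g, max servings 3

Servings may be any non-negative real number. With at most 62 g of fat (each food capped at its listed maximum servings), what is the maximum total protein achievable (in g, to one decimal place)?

Protein per g fat: chickpeas 2.25, tempeh 1.636, avocado 0.08333.
Take 1 serving of chickpeas: uses 4 g fat, +9.0 g protein (running total 9.0 g).
Take 3 servings of tempeh: uses 33 g fat, +54.0 g protein (running total 63.0 g).
Take 1.042 servings of avocado: uses 25 g fat, +2.1 g protein (running total 65.1 g).
Filling greedily by protein-per-g fat is optimal for one linear limit, giving 65.1 g.

65.1 g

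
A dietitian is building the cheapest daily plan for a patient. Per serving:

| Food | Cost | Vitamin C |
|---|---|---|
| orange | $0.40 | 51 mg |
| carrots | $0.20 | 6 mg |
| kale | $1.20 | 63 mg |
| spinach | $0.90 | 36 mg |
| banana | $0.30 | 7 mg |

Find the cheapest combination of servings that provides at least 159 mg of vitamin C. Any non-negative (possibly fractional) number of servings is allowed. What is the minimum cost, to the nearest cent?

Cost per mg of vitamin C: orange $0.0078, kale $0.0190, spinach $0.0250, carrots $0.0333, banana $0.0429.
With no serving limits, use only orange: 159 mg / 51 mg = 3.118 servings × $0.40 = $1.25.

$1.25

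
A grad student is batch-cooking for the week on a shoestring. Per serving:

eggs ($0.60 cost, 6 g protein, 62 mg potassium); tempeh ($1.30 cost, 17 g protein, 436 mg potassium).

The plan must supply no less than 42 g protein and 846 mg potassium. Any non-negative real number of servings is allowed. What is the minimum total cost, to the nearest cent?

With two linear requirements the optimum uses one or two foods; enumerate the corners.
eggs only: max(42/6, 846/62) = 13.65 servings → $8.19.
tempeh only: max(42/17, 846/436) = 2.471 servings → $3.21.
eggs + tempeh with both tight: 2.516 servings and 1.583 servings → $3.57.
So the least-cost plan costs $3.21.

$3.21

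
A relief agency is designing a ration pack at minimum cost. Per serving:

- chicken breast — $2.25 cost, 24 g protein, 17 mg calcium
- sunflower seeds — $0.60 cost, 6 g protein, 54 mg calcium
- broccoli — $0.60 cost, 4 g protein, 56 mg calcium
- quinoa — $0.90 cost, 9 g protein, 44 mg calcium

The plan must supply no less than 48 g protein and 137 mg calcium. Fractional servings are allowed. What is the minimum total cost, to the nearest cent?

A basic optimal solution has at most two foods positive. Try each food alone and each pair with both targets met exactly.
chicken breast only: max(48/24, 137/17) = 8.059 servings → $18.13.
sunflower seeds only: max(48/6, 137/54) = 8 servings → $4.80.
broccoli only: max(48/4, 137/56) = 12 servings → $7.20.
quinoa only: max(48/9, 137/44) = 5.333 servings → $4.80.
chicken breast + sunflower seeds with both tight: 1.482 servings and 2.07 servings → $4.58.
chicken breast + broccoli with both tight: 1.677 servings and 1.937 servings → $4.94.
chicken breast + quinoa with both tight: 0.9734 servings and 2.738 servings → $4.65.
sunflower seeds + broccoli with both targets exact would need a negative amount; discard.
sunflower seeds + quinoa with both targets exact would need a negative amount; discard.
broccoli + quinoa: the both-tight solution has a negative serving — not a feasible corner.
So the least-cost plan costs $4.58.

$4.58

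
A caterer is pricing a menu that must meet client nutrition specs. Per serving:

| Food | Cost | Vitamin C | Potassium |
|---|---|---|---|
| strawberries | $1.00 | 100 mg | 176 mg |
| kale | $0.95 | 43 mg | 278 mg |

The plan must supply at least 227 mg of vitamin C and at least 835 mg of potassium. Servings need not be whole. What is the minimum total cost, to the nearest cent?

The cheapest plan sits at a corner of the feasible region — with two constraints it uses at most two foods.
strawberries only: max(227/100, 835/176) = 4.744 servings → $4.74.
kale only: max(227/43, 835/278) = 5.279 servings → $5.02.
strawberries + kale with both tight: 1.344 servings and 2.152 servings → $3.39.
The minimum over all feasible corners is $3.39.

$3.39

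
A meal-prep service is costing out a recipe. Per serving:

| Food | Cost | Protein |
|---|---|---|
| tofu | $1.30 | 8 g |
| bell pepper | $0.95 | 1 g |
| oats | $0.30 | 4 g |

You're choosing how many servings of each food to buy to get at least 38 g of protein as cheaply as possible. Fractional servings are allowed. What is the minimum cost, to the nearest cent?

$2.85

Cost per g of protein: oats $0.0750, tofu $0.1625, bell pepper $0.9500.
With no serving limits, use only oats: 38 g / 4 g = 9.5 servings × $0.30 = $2.85.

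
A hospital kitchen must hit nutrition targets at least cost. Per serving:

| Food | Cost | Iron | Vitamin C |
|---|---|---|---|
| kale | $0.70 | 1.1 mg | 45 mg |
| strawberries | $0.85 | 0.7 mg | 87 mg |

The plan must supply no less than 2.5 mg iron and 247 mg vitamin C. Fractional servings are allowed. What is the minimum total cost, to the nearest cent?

$2.59

For a min-cost LP with two ≥-constraints, a basic feasible solution has at most two positive variables.
kale only: max(2.5/1.1, 247/45) = 5.489 servings → $3.84.
strawberries only: max(2.5/0.7, 247/87) = 3.571 servings → $3.04.
kale + strawberries with both tight: 0.6947 servings and 2.48 servings → $2.59.
Cheapest feasible corner: $2.59.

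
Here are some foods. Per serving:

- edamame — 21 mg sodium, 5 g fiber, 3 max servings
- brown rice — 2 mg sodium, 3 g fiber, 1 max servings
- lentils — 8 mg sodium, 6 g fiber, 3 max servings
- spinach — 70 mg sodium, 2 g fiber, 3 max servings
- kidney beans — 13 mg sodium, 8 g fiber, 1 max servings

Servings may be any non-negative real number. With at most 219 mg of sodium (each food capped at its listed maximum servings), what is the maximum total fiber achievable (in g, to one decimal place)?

47.3 g

Fiber per mg sodium: brown rice 1.5, lentils 0.75, kidney beans 0.6154, edamame 0.2381, spinach 0.02857.
Take 1 serving of brown rice: uses 2 mg sodium, +3.0 g fiber (running total 3.0 g).
Take 3 servings of lentils: uses 24 mg sodium, +18.0 g fiber (running total 21.0 g).
Take 1 serving of kidney beans: uses 13 mg sodium, +8.0 g fiber (running total 29.0 g).
Take 3 servings of edamame: uses 63 mg sodium, +15.0 g fiber (running total 44.0 g).
Take 1.671 servings of spinach: uses 117 mg sodium, +3.3 g fiber (running total 47.3 g).
Greedy by best ratio exhausts the sodium allowance optimally: 47.3 g.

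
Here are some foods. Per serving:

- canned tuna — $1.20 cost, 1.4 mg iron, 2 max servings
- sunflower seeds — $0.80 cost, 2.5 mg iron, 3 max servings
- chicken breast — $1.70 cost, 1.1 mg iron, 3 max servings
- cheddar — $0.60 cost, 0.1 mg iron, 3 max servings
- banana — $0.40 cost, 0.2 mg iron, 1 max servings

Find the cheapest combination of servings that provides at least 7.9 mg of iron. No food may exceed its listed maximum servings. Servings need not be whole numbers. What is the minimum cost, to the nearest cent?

$2.74

Cost per mg of iron: sunflower seeds $0.3200, canned tuna $0.8571, chicken breast $1.5455, banana $2.0000, cheddar $6.0000.
Take 3 servings of sunflower seeds: +7.5 mg iron for $2.40 (total $2.40, still need 0.4 mg).
Take 0.2857 servings of canned tuna: +0.4 mg iron for $0.34 (total $2.74, still need 0.0 mg).
Filling from the cheapest source first is optimal under one linear minimum: $2.74.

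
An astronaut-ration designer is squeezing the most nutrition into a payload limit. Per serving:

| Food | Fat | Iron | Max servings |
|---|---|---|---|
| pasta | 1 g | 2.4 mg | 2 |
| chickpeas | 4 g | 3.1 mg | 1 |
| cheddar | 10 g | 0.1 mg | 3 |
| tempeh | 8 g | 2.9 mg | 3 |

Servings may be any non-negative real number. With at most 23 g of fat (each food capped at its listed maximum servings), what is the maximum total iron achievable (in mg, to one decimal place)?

Iron per g fat: pasta 2.4, chickpeas 0.775, tempeh 0.3625, cheddar 0.01.
Take 2 servings of pasta: uses 2 g fat, +4.8 mg iron (running total 4.8 mg).
Take 1 serving of chickpeas: uses 4 g fat, +3.1 mg iron (running total 7.9 mg).
Take 2.125 servings of tempeh: uses 17 g fat, +6.2 mg iron (running total 14.1 mg).
Greedy by best ratio exhausts the fat allowance optimally: 14.1 mg.

14.1 mg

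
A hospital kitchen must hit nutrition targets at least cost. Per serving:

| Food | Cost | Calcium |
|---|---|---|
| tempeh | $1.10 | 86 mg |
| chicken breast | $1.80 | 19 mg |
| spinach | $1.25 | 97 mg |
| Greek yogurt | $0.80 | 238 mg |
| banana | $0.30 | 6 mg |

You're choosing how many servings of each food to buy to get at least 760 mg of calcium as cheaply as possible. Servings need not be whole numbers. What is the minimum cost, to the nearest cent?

$2.55

Cost per mg of calcium: Greek yogurt $0.0034, tempeh $0.0128, spinach $0.0129, banana $0.0500, chicken breast $0.0947.
With no serving limits, use only Greek yogurt: 760 mg / 238 mg = 3.193 servings × $0.80 = $2.55.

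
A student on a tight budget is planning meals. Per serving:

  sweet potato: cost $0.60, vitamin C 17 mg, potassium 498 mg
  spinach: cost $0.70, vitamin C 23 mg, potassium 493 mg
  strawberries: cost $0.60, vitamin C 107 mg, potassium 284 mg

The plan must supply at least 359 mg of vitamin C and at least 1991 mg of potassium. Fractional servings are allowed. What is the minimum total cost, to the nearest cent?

$3.17

An LP optimum is at a vertex; with two nutrient constraints at most two foods are used. Check each candidate.
sweet potato only: max(359/17, 1991/498) = 21.12 servings → $12.67.
spinach only: max(359/23, 1991/493) = 15.61 servings → $10.93.
strawberries only: max(359/107, 1991/284) = 7.011 servings → $4.21.
sweet potato + spinach: the both-tight solution has a negative serving — not a feasible corner.
sweet potato + strawberries with both tight: 2.292 servings and 2.991 servings → $3.17.
spinach + strawberries with both tight: 2.403 servings and 2.839 servings → $3.39.
Cheapest feasible corner: $3.17.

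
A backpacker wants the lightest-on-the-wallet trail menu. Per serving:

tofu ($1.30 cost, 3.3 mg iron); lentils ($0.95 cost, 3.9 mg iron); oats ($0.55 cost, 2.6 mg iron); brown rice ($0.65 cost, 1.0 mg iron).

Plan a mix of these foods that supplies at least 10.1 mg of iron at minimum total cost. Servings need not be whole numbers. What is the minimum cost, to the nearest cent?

Cost per mg of iron: oats $0.2115, lentils $0.2436, tofu $0.3939, brown rice $0.6500.
With no serving limits, use only oats: 10.1 mg / 2.6 mg = 3.885 servings × $0.55 = $2.14.

$2.14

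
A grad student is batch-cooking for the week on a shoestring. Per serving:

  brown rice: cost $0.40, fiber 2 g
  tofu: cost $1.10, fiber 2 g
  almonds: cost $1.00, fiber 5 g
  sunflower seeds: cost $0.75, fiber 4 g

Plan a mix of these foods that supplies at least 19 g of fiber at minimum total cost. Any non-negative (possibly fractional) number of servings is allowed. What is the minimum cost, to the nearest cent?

$3.56

Cost per g of fiber: sunflower seeds $0.1875, brown rice $0.2000, almonds $0.2000, tofu $0.5500.
With no serving limits, use only sunflower seeds: 19 g / 4 g = 4.75 servings × $0.75 = $3.56.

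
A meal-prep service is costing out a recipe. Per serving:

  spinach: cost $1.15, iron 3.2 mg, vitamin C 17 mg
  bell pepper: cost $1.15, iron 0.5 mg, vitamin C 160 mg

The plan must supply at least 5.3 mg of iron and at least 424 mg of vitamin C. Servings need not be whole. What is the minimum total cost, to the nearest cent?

Two binding constraints pin down two serving amounts, so the optimal mix uses at most two foods. The candidates are each food alone (scaled to the tighter of iron/vitamin C) and each pair with both constraints tight.
spinach only: max(5.3/3.2, 424/17) = 24.94 servings → $28.68.
bell pepper only: max(5.3/0.5, 424/160) = 10.6 servings → $12.19.
spinach + bell pepper with both tight: 1.263 servings and 2.516 servings → $4.35.
So the least-cost plan costs $4.35.

$4.35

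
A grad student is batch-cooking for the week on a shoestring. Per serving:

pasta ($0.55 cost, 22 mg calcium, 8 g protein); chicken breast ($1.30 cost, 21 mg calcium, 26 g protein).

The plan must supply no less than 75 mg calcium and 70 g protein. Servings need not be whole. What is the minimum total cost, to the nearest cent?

$3.68

An LP optimum is at a vertex; with two nutrient constraints at most two foods are used. Check each candidate.
pasta only: max(75/22, 70/8) = 8.75 servings → $4.81.
chicken breast only: max(75/21, 70/26) = 3.571 servings → $4.64.
pasta + chicken breast with both tight: 1.188 servings and 2.327 servings → $3.68.
Cheapest feasible corner: $3.68.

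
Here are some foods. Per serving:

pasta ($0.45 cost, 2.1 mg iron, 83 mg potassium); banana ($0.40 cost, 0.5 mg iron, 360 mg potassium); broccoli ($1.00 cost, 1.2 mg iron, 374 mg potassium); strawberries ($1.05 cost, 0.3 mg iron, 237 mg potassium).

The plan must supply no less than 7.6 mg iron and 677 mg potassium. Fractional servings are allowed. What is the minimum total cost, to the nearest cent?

$1.95

A basic optimal solution has at most two foods positive. Try each food alone and each pair with both targets met exactly.
pasta only: max(7.6/2.1, 677/83) = 8.157 servings → $3.67.
banana only: max(7.6/0.5, 677/360) = 15.2 servings → $6.08.
broccoli only: max(7.6/1.2, 677/374) = 6.333 servings → $6.33.
strawberries only: max(7.6/0.3, 677/237) = 25.33 servings → $26.60.
pasta + banana with both tight: 3.355 servings and 1.107 servings → $1.95.
pasta + broccoli with both tight: 2.96 servings and 1.153 servings → $2.49.
pasta + strawberries with both tight: 3.38 servings and 1.673 servings → $3.28.
banana + broccoli with both targets exact would need a negative amount; discard.
banana + strawberries with both targets exact would need a negative amount; discard.
broccoli + strawberries with both targets exact would need a negative amount; discard.
Cheapest feasible corner: $1.95.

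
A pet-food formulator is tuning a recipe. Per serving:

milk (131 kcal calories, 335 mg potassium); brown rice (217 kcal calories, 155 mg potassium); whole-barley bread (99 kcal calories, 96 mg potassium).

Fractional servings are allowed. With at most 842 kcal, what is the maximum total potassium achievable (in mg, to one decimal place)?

2153.2 mg

Potassium per kcal: milk 2.557, whole-barley bread 0.9697, brown rice 0.7143.
With no serving limits, spend the whole calories allowance on milk: 842 kcal / 131 kcal × 335 mg = 2153.2 mg.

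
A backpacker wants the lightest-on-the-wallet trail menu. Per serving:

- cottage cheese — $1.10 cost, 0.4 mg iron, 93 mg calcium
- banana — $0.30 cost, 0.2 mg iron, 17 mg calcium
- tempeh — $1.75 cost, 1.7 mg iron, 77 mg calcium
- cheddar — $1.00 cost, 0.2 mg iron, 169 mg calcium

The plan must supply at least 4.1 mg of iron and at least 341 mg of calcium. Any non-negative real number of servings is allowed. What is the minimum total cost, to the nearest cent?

$4.99

At the optimum either one food covers both requirements or two foods hit both targets exactly; no other combination can be cheaper.
cottage cheese only: max(4.1/0.4, 341/93) = 10.25 servings → $11.28.
banana only: max(4.1/0.2, 341/17) = 20.5 servings → $6.15.
tempeh only: max(4.1/1.7, 341/77) = 4.429 servings → $7.75.
cheddar only: max(4.1/0.2, 341/169) = 20.5 servings → $20.50.
cottage cheese + banana: the both-tight solution has a negative serving — not a feasible corner.
cottage cheese + tempeh with both tight: 2.074 servings and 1.924 servings → $5.65.
cottage cheese + cheddar with both targets exact would need a negative amount; discard.
banana + tempeh with both tight: 19.56 servings and 0.1111 servings → $6.06.
banana + cheddar: the both-tight solution has a negative serving — not a feasible corner.
tempeh + cheddar with both tight: 2.298 servings and 0.9709 servings → $4.99.
Cheapest feasible corner: $4.99.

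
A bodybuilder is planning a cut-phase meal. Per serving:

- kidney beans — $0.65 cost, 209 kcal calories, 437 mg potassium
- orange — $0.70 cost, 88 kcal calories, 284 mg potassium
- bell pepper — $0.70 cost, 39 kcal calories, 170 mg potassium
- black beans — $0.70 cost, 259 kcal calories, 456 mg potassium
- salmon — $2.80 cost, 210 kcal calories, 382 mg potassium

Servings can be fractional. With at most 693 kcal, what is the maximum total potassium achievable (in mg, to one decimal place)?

3020.8 mg

Potassium per kcal: bell pepper 4.359, orange 3.227, kidney beans 2.091, salmon 1.819, black beans 1.761.
With no serving limits, spend the whole calories allowance on bell pepper: 693 kcal / 39 kcal × 170 mg = 3020.8 mg.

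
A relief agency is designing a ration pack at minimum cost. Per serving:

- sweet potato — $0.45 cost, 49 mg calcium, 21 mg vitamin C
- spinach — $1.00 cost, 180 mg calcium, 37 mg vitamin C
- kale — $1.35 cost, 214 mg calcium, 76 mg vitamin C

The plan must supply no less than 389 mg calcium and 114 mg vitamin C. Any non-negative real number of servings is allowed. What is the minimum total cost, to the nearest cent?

With two linear requirements the optimum uses one or two foods; enumerate the corners.
sweet potato only: max(389/49, 114/21) = 7.939 servings → $3.57.
spinach only: max(389/180, 114/37) = 3.081 servings → $3.08.
kale only: max(389/214, 114/76) = 1.818 servings → $2.45.
sweet potato + spinach with both tight: 3.115 servings and 1.313 servings → $2.71.
sweet potato + kale: the both-tight solution has a negative serving — not a feasible corner.
spinach + kale with both tight: 0.8969 servings and 1.063 servings → $2.33.
So the least-cost plan costs $2.33.

$2.33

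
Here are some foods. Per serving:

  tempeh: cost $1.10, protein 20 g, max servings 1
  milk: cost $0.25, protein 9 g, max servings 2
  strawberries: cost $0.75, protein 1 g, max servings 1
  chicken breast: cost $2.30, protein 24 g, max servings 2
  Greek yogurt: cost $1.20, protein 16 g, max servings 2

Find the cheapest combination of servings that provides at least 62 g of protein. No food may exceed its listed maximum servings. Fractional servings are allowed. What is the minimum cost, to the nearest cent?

$3.40

Cost per g of protein: milk $0.0278, tempeh $0.0550, Greek yogurt $0.0750, chicken breast $0.0958, strawberries $0.7500.
Take 2 servings of milk: +18.0 g protein for $0.50 (total $0.50, still need 44.0 g).
Take 1 serving of tempeh: +20.0 g protein for $1.10 (total $1.60, still need 24.0 g).
Take 1.5 servings of Greek yogurt: +24.0 g protein for $1.80 (total $3.40, still need 0.0 g).
Filling from the cheapest source first is optimal under one linear minimum: $3.40.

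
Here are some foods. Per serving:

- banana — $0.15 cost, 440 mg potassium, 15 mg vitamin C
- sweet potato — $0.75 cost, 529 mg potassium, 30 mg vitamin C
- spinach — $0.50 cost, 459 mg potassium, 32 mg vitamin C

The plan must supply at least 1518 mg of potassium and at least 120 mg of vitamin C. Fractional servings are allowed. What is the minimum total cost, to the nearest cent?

$1.20

An LP optimum is at a vertex; with two nutrient constraints at most two foods are used. Check each candidate.
banana only: max(1518/440, 120/15) = 8 servings → $1.20.
sweet potato only: max(1518/529, 120/30) = 4 servings → $3.00.
spinach only: max(1518/459, 120/32) = 3.75 servings → $1.88.
banana + sweet potato: intersection lies outside the first quadrant.
banana + spinach: intersection lies outside the first quadrant.
sweet potato + spinach with both targets exact would need a negative amount; discard.
Cheapest feasible corner: $1.20.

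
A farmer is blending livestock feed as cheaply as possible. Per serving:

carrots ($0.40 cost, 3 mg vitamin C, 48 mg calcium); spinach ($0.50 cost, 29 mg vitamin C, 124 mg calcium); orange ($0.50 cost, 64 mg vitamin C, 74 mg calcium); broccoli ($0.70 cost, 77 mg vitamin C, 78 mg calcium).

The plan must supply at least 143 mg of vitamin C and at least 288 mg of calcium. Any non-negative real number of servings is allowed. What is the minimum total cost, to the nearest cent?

$1.49

Check every corner: each single food scaled to meet both minima, and each pair solved so both constraints bind.
carrots only: max(143/3, 288/48) = 47.67 servings → $19.07.
spinach only: max(143/29, 288/124) = 4.931 servings → $2.47.
orange only: max(143/64, 288/74) = 3.892 servings → $1.95.
broccoli only: max(143/77, 288/78) = 3.692 servings → $2.58.
carrots + spinach with both targets exact would need a negative amount; discard.
carrots + orange with both tight: 2.754 servings and 2.105 servings → $2.15.
carrots + broccoli with both tight: 3.184 servings and 1.733 servings → $2.49.
spinach + orange with both tight: 1.356 servings and 1.62 servings → $1.49.
spinach + broccoli with both tight: 1.513 servings and 1.287 servings → $1.66.
orange + broccoli with both targets exact would need a negative amount; discard.
The minimum over all feasible corners is $1.49.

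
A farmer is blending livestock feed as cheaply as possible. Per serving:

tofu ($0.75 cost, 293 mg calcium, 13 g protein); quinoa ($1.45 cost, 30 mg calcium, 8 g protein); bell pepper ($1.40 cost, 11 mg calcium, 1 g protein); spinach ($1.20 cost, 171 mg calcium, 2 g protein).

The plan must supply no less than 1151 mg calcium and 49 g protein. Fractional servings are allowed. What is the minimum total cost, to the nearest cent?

$2.95

At the optimum either one food covers both requirements or two foods hit both targets exactly; no other combination can be cheaper.
tofu only: max(1151/293, 49/13) = 3.928 servings → $2.95.
quinoa only: max(1151/30, 49/8) = 38.37 servings → $55.63.
bell pepper only: max(1151/11, 49/1) = 104.6 servings → $146.49.
spinach only: max(1151/171, 49/2) = 24.5 servings → $29.40.
tofu + quinoa: the both-tight solution has a negative serving — not a feasible corner.
tofu + bell pepper: intersection lies outside the first quadrant.
tofu + spinach with both tight: 3.712 servings and 0.3702 servings → $3.23.
quinoa + bell pepper: intersection lies outside the first quadrant.
quinoa + spinach with both tight: 4.646 servings and 5.916 servings → $13.84.
bell pepper + spinach with both tight: 40.79 servings and 4.107 servings → $62.03.
The minimum over all feasible corners is $2.95.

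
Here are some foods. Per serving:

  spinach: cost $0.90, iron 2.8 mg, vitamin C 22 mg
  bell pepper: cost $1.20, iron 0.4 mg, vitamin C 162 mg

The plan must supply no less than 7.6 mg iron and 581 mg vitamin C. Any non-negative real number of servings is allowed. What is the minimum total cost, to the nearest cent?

Minimising a linear cost over {iron ≥ 7.6, vitamin C ≥ 581, servings ≥ 0} — the optimum is at a vertex, using one or two foods.
spinach only: max(7.6/2.8, 581/22) = 26.41 servings → $23.77.
bell pepper only: max(7.6/0.4, 581/162) = 19 servings → $22.80.
spinach + bell pepper with both tight: 2.246 servings and 3.281 servings → $5.96.
The minimum over all feasible corners is $5.96.

$5.96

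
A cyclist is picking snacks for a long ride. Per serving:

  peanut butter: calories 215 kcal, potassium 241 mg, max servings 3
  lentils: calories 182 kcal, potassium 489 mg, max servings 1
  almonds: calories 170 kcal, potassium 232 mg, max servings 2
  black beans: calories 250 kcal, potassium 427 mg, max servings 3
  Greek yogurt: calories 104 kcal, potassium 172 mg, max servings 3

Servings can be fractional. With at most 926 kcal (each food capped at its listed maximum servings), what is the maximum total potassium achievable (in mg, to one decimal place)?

Potassium per kcal: lentils 2.687, black beans 1.708, Greek yogurt 1.654, almonds 1.365, peanut butter 1.121.
Take 1 serving of lentils: uses 182 kcal, +489.0 mg potassium (running total 489.0 mg).
Take 2.976 servings of black beans: uses 744 kcal, +1270.8 mg potassium (running total 1759.8 mg).
Greedy by best ratio exhausts the calories allowance optimally: 1759.8 mg.

1759.8 mg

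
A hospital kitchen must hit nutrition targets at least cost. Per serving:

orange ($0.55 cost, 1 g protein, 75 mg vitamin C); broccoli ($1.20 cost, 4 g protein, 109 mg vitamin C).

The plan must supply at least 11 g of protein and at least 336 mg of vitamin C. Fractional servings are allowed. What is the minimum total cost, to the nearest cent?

$3.49

This is a tiny linear program; its minimum lies at a vertex of the feasible set. List the vertices and price them.
orange only: max(11/1, 336/75) = 11 servings → $6.05.
broccoli only: max(11/4, 336/109) = 3.083 servings → $3.70.
orange + broccoli with both tight: 0.7592 servings and 2.56 servings → $3.49.
Cheapest feasible corner: $3.49.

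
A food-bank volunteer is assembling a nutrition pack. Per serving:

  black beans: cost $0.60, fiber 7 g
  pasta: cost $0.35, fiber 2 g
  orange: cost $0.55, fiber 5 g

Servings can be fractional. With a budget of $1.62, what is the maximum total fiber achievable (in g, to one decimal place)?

18.9 g

Fiber per dollar: black beans 11.67, orange 9.091, pasta 5.714.
With no serving limits, spend the whole cost allowance on black beans: $1.62 / $0.60 × 7 g = 18.9 g.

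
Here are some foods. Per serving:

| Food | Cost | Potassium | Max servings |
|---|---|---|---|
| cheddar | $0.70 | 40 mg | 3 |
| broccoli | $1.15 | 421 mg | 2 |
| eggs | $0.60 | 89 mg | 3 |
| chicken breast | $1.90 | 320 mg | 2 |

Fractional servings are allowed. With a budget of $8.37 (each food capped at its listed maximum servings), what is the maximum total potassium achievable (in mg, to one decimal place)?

Potassium per dollar: broccoli 366.1, chicken breast 168.4, eggs 148.3, cheddar 57.14.
Take 2 servings of broccoli: spends $2.30, +842.0 mg potassium (running total 842.0 mg).
Take 2 servings of chicken breast: spends $3.80, +640.0 mg potassium (running total 1482.0 mg).
Take 3 servings of eggs: spends $1.80, +267.0 mg potassium (running total 1749.0 mg).
Take 0.6714 servings of cheddar: spends $0.47, +26.9 mg potassium (running total 1775.9 mg).
Filling greedily by potassium-per-dollar is optimal for one linear limit, giving 1775.9 mg.

1775.9 mg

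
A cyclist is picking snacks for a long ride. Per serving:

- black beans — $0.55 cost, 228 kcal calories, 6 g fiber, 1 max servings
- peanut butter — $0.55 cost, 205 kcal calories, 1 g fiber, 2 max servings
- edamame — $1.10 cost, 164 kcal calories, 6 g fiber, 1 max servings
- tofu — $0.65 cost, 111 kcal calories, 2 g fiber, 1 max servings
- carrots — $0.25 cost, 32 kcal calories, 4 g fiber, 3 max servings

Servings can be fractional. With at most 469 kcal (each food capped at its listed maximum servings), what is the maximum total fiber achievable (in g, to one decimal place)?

23.5 g

Fiber per kcal: carrots 0.125, edamame 0.03659, black beans 0.02632, tofu 0.01802, peanut butter 0.004878.
Take 3 servings of carrots: uses 96 kcal, +12.0 g fiber (running total 12.0 g).
Take 1 serving of edamame: uses 164 kcal, +6.0 g fiber (running total 18.0 g).
Take 0.9167 servings of black beans: uses 209 kcal, +5.5 g fiber (running total 23.5 g).
Filling greedily by fiber-per-kcal is optimal for one linear limit, giving 23.5 g.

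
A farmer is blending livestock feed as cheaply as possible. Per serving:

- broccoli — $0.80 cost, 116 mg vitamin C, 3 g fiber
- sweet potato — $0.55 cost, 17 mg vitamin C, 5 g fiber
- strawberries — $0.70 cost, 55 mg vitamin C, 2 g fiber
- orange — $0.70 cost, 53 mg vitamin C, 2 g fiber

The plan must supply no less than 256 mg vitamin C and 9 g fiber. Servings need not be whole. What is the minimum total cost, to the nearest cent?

Compare the cost at each extreme point of the feasible region.
broccoli only: max(256/116, 9/3) = 3 servings → $2.40.
sweet potato only: max(256/17, 9/5) = 15.06 servings → $8.28.
strawberries only: max(256/55, 9/2) = 4.655 servings → $3.26.
orange only: max(256/53, 9/2) = 4.83 servings → $3.38.
broccoli + sweet potato with both tight: 2.13 servings and 0.5217 servings → $1.99.
broccoli + strawberries with both tight: 0.2537 servings and 4.119 servings → $3.09.
broccoli + orange with both tight: 0.4795 servings and 3.781 servings → $3.03.
sweet potato + strawberries with both targets exact would need a negative amount; discard.
sweet potato + orange: the both-tight solution has a negative serving — not a feasible corner.
strawberries + orange with both targets exact would need a negative amount; discard.
So the least-cost plan costs $1.99.

$1.99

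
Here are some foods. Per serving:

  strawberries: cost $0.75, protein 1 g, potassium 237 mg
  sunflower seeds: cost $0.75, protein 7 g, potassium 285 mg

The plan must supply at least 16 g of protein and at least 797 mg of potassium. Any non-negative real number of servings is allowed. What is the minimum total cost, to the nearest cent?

$2.10

An LP optimum is at a vertex; with two nutrient constraints at most two foods are used. Check each candidate.
strawberries only: max(16/1, 797/237) = 16 servings → $12.00.
sunflower seeds only: max(16/7, 797/285) = 2.796 servings → $2.10.
strawberries + sunflower seeds with both tight: 0.7416 servings and 2.18 servings → $2.19.
The minimum over all feasible corners is $2.10.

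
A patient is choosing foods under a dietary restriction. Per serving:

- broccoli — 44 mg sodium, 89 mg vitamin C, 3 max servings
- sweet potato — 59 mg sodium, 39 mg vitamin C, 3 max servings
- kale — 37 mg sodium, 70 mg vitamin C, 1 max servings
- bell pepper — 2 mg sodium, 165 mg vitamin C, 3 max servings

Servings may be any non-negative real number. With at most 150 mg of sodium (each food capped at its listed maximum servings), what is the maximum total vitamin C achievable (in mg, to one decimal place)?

Vitamin C per mg sodium: bell pepper 82.5, broccoli 2.023, kale 1.892, sweet potato 0.661.
Take 3 servings of bell pepper: uses 6 mg sodium, +495.0 mg vitamin C (running total 495.0 mg).
Take 3 servings of broccoli: uses 132 mg sodium, +267.0 mg vitamin C (running total 762.0 mg).
Take 0.3243 servings of kale: uses 12 mg sodium, +22.7 mg vitamin C (running total 784.7 mg).
Filling greedily by vitamin C-per-mg sodium is optimal for one linear limit, giving 784.7 mg.

784.7 mg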